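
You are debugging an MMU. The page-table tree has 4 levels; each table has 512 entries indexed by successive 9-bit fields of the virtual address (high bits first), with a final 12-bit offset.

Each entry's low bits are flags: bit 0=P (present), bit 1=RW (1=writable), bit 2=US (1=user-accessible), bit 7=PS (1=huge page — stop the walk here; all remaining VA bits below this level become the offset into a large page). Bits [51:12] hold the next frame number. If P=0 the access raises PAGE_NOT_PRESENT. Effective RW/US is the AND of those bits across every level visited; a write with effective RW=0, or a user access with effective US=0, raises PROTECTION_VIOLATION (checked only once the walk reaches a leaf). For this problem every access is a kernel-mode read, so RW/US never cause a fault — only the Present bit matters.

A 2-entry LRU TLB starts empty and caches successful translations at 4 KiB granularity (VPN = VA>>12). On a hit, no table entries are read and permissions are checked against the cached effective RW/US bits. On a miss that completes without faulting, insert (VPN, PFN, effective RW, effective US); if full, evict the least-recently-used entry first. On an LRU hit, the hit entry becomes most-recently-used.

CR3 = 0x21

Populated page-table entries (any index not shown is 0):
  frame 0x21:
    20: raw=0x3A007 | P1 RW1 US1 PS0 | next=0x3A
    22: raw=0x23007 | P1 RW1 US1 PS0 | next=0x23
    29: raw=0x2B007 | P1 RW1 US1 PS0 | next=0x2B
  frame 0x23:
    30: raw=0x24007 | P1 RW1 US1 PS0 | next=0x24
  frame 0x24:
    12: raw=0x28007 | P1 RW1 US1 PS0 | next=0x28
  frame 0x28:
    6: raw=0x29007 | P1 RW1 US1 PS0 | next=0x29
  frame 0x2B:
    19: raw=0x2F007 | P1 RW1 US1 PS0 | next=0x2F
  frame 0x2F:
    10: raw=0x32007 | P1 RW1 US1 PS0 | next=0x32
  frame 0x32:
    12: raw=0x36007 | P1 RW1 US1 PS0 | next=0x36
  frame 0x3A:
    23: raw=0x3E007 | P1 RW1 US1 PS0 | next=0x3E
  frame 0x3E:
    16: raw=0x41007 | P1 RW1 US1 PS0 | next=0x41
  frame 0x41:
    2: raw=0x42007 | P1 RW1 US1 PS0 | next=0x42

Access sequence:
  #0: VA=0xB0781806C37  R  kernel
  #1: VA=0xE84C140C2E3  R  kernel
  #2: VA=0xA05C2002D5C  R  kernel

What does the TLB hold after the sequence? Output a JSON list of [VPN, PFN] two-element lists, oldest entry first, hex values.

Walk each access:
#0 VA=0xB0781806C37 (r,kernel):
  L0: frame=0x21 idx=22 entry=0x23007 [P=1 RW=1 US=1 PS=0]
  L1: frame=0x23 idx=30 entry=0x24007 [P=1 RW=1 US=1 PS=0]
  L2: frame=0x24 idx=12 entry=0x28007 [P=1 RW=1 US=1 PS=0]
  L3: frame=0x28 idx=6 entry=0x29007 [P=1 RW=1 US=1 PS=0]
  ✓ 0x29C37  — 4 lookups
#1 VA=0xE84C140C2E3 (r,kernel):
  L0: frame=0x21 idx=29 entry=0x2B007 [P=1 RW=1 US=1 PS=0]
  L1: frame=0x2B idx=19 entry=0x2F007 [P=1 RW=1 US=1 PS=0]
  L2: frame=0x2F idx=10 entry=0x32007 [P=1 RW=1 US=1 PS=0]
  L3: frame=0x32 idx=12 entry=0x36007 [P=1 RW=1 US=1 PS=0]
  ✓ 0x362E3  — 4 lookups
#2 VA=0xA05C2002D5C (r,kernel):
  L0: frame=0x21 idx=20 entry=0x3A007 [P=1 RW=1 US=1 PS=0]
  L1: frame=0x3A idx=23 entry=0x3E007 [P=1 RW=1 US=1 PS=0]
  L2: frame=0x3E idx=16 entry=0x41007 [P=1 RW=1 US=1 PS=0]
  L3: frame=0x41 idx=2 entry=0x42007 [P=1 RW=1 US=1 PS=0]
  ✓ 0x42D5C  — 4 lookups

TLB: [["0xE84C140C", "0x36"], ["0xA05C2002", "0x42"]]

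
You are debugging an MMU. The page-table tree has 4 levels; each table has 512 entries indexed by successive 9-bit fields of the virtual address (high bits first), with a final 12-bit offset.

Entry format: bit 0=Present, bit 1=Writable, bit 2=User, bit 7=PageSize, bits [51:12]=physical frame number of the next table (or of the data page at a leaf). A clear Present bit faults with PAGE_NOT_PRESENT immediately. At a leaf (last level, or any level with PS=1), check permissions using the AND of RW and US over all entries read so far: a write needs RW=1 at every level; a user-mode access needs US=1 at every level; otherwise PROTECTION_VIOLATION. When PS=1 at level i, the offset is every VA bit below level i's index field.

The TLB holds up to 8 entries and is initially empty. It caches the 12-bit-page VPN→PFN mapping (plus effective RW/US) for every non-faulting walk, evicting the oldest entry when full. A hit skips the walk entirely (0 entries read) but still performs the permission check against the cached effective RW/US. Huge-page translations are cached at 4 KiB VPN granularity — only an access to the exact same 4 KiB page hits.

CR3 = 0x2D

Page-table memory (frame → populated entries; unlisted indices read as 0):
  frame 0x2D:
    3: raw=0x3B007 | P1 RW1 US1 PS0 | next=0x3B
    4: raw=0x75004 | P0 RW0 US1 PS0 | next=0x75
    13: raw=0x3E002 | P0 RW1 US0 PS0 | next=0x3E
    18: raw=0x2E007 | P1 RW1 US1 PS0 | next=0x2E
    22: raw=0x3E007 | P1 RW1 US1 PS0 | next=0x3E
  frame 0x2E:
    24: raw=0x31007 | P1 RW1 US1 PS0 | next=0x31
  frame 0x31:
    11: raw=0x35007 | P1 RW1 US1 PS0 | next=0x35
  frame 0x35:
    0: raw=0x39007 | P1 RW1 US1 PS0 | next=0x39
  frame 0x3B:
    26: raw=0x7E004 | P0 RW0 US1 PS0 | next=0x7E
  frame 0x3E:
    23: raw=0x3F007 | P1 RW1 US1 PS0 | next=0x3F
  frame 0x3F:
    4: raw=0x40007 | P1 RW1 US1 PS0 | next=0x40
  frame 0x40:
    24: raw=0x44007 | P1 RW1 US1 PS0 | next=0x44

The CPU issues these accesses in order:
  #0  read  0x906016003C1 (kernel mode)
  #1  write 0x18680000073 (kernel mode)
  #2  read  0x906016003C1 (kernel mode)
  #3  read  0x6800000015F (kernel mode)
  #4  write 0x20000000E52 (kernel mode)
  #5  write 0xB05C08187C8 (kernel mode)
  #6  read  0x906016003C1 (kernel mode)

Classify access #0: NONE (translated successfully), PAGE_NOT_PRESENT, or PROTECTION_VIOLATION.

Per-access translation:
#0 VA=0x906016003C1 (r,kernel):
  [0] read 0x2D idx=18: raw=0x2E007 flags P=1 W=1 U=1 S=0
  [1] read 0x2E idx=24: raw=0x31007 flags P=1 W=1 U=1 S=0
  [2] read 0x31 idx=11: raw=0x35007 flags P=1 W=1 U=1 S=0
  [3] read 0x35 idx=0: raw=0x39007 flags P=1 W=1 U=1 S=0
  → PA=0x393C1  (4 entries read)
#1 VA=0x18680000073 (w,kernel):
  [0] read 0x2D idx=3: raw=0x3B007 flags P=1 W=1 U=1 S=0
  [1] read 0x3B idx=26: raw=0x7E004 flags P=0 W=0 U=1 S=0
  ✗ PAGE_NOT_PRESENT  [2 reads]
#2 VA=0x906016003C1 (r,kernel):
  TLB hit vpn=0x90601600 → PA=0x393C1
#3 VA=0x6800000015F (r,kernel):
  [0] read 0x2D idx=13: raw=0x3E002 flags P=0 W=1 U=0 S=0
  ✗ PAGE_NOT_PRESENT  [1 reads]
#4 VA=0x20000000E52 (w,kernel):
  [0] read 0x2D idx=4: raw=0x75004 flags P=0 W=0 U=1 S=0
  ✗ PAGE_NOT_PRESENT  [1 reads]
#5 VA=0xB05C08187C8 (w,kernel):
  [0] read 0x2D idx=22: raw=0x3E007 flags P=1 W=1 U=1 S=0
  [1] read 0x3E idx=23: raw=0x3F007 flags P=1 W=1 U=1 S=0
  [2] read 0x3F idx=4: raw=0x40007 flags P=1 W=1 U=1 S=0
  [3] read 0x40 idx=24: raw=0x44007 flags P=1 W=1 U=1 S=0
  → PA=0x447C8  (4 entries read)
#6 VA=0x906016003C1 (r,kernel):
  TLB hit vpn=0x90601600 → PA=0x393C1

Access #0 fault: NONE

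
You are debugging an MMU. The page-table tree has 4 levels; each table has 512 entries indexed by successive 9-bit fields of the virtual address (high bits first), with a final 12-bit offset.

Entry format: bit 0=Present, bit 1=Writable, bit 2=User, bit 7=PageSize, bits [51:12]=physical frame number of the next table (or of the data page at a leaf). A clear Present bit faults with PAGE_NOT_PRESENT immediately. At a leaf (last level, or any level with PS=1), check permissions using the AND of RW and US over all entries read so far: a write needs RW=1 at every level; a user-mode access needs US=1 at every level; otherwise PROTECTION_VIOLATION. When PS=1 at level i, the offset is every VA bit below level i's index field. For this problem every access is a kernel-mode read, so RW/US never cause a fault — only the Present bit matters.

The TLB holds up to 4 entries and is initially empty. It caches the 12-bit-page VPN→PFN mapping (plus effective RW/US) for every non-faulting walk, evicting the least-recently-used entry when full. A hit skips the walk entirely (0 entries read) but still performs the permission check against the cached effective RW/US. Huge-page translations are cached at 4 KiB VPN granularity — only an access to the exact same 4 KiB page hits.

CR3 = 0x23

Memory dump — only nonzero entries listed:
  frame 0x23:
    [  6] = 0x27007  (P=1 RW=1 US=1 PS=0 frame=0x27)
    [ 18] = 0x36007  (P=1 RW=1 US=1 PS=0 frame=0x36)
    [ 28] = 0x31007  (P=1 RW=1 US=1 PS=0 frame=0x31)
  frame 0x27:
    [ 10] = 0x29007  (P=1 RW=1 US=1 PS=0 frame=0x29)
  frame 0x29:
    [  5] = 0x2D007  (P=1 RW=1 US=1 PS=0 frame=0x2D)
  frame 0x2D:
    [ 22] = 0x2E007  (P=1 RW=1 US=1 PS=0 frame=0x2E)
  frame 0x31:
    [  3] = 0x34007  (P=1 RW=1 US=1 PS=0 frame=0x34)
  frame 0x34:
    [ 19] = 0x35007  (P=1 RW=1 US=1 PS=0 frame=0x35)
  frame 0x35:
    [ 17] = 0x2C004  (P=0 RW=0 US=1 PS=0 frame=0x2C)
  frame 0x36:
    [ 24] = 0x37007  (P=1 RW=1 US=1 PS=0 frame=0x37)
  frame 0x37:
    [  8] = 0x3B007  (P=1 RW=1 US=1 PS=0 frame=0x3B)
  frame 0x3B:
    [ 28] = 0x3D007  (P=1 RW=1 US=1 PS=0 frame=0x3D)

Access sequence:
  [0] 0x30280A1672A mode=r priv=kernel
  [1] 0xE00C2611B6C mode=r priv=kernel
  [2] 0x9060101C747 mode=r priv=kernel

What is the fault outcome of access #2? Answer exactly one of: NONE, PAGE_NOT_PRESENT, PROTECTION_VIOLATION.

Per-access translation:
#0 VA=0x30280A1672A (r,kernel):
  lvl0: tbl 0x23, slot 6 ⇒ 0x27007 (P1/RW1/US1/PS0)
  lvl1: tbl 0x27, slot 10 ⇒ 0x29007 (P1/RW1/US1/PS0)
  lvl2: tbl 0x29, slot 5 ⇒ 0x2D007 (P1/RW1/US1/PS0)
  lvl3: tbl 0x2D, slot 22 ⇒ 0x2E007 (P1/RW1/US1/PS0)
  ⇒ phys 0x2E72A  [4 reads]
#1 VA=0xE00C2611B6C (r,kernel):
  lvl0: tbl 0x23, slot 28 ⇒ 0x31007 (P1/RW1/US1/PS0)
  lvl1: tbl 0x31, slot 3 ⇒ 0x34007 (P1/RW1/US1/PS0)
  lvl2: tbl 0x34, slot 19 ⇒ 0x35007 (P1/RW1/US1/PS0)
  lvl3: tbl 0x35, slot 17 ⇒ 0x2C004 (P0/RW0/US1/PS0)
  → PAGE_NOT_PRESENT  (4 entries read)
#2 VA=0x9060101C747 (r,kernel):
  lvl0: tbl 0x23, slot 18 ⇒ 0x36007 (P1/RW1/US1/PS0)
  lvl1: tbl 0x36, slot 24 ⇒ 0x37007 (P1/RW1/US1/PS0)
  lvl2: tbl 0x37, slot 8 ⇒ 0x3B007 (P1/RW1/US1/PS0)
  lvl3: tbl 0x3B, slot 28 ⇒ 0x3D007 (P1/RW1/US1/PS0)
  ⇒ phys 0x3D747  [4 reads]

Access #2 fault: NONE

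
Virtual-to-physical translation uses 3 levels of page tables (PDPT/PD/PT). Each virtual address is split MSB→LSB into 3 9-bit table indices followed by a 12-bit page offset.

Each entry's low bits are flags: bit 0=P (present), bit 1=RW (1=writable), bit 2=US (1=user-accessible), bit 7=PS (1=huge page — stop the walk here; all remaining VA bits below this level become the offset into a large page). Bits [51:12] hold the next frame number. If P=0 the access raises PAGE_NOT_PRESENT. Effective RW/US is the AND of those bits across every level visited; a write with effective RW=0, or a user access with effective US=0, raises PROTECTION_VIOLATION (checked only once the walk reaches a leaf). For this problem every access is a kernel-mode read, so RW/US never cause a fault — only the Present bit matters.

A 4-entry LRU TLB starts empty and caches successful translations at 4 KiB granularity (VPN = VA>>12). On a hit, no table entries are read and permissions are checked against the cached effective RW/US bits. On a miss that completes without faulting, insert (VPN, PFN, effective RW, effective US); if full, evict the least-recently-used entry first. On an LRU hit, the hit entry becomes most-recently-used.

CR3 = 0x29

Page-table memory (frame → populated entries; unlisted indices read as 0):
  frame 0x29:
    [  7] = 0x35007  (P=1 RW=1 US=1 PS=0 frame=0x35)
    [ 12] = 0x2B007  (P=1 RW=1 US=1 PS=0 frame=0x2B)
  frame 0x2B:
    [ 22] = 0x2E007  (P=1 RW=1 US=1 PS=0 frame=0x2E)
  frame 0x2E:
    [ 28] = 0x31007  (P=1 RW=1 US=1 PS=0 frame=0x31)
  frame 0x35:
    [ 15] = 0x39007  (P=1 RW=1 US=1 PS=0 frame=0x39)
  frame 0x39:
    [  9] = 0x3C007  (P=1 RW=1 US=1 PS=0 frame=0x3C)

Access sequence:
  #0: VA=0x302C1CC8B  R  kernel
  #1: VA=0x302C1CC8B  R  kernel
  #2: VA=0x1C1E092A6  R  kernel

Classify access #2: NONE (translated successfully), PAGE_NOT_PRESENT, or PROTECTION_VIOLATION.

Per-access translation:
#0 VA=0x302C1CC8B (r,kernel):
  L0: frame=0x29 idx=12 entry=0x2B007 [P=1 RW=1 US=1 PS=0]
  L1: frame=0x2B idx=22 entry=0x2E007 [P=1 RW=1 US=1 PS=0]
  L2: frame=0x2E idx=28 entry=0x31007 [P=1 RW=1 US=1 PS=0]
  ⇒ phys 0x31C8B  [3 reads]
#1 VA=0x302C1CC8B (r,kernel):
  TLB hit vpn=0x302C1C → PA=0x31C8B
#2 VA=0x1C1E092A6 (r,kernel):
  L0: frame=0x29 idx=7 entry=0x35007 [P=1 RW=1 US=1 PS=0]
  L1: frame=0x35 idx=15 entry=0x39007 [P=1 RW=1 US=1 PS=0]
  L2: frame=0x39 idx=9 entry=0x3C007 [P=1 RW=1 US=1 PS=0]
  ⇒ phys 0x3C2A6  [3 reads]

Access #2 fault: NONE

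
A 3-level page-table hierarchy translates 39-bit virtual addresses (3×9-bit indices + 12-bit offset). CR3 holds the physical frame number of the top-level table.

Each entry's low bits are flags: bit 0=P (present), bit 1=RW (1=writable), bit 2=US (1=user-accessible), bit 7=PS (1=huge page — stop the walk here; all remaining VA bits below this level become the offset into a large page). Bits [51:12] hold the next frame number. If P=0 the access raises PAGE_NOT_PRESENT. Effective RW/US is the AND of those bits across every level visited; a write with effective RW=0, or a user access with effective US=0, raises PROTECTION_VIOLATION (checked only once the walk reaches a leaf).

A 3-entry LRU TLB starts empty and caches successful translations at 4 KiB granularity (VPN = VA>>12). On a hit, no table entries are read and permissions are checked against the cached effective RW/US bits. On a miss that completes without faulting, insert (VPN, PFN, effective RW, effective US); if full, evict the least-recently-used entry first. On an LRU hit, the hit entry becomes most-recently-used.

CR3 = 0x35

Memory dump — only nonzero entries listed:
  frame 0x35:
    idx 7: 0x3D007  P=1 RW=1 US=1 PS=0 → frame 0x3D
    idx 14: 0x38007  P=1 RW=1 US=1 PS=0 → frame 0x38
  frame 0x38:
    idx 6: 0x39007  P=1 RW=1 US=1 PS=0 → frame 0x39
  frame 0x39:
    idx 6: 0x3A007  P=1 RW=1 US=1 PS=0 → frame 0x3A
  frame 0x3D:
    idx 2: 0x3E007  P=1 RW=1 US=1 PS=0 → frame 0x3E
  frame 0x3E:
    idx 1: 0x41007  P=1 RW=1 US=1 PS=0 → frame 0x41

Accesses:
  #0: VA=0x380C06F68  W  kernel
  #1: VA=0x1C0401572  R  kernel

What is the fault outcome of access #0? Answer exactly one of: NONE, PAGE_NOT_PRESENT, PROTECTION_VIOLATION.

Trace:
#0 VA=0x380C06F68 (w,kernel):
  lvl0: tbl 0x35, slot 14 ⇒ 0x38007 (P1/RW1/US1/PS0)
  lvl1: tbl 0x38, slot 6 ⇒ 0x39007 (P1/RW1/US1/PS0)
  lvl2: tbl 0x39, slot 6 ⇒ 0x3A007 (P1/RW1/US1/PS0)
  ✓ 0x3AF68  — 3 lookups
#1 VA=0x1C0401572 (r,kernel):
  lvl0: tbl 0x35, slot 7 ⇒ 0x3D007 (P1/RW1/US1/PS0)
  lvl1: tbl 0x3D, slot 2 ⇒ 0x3E007 (P1/RW1/US1/PS0)
  lvl2: tbl 0x3E, slot 1 ⇒ 0x41007 (P1/RW1/US1/PS0)
  ✓ 0x41572  — 3 lookups

Access #0 fault: NONE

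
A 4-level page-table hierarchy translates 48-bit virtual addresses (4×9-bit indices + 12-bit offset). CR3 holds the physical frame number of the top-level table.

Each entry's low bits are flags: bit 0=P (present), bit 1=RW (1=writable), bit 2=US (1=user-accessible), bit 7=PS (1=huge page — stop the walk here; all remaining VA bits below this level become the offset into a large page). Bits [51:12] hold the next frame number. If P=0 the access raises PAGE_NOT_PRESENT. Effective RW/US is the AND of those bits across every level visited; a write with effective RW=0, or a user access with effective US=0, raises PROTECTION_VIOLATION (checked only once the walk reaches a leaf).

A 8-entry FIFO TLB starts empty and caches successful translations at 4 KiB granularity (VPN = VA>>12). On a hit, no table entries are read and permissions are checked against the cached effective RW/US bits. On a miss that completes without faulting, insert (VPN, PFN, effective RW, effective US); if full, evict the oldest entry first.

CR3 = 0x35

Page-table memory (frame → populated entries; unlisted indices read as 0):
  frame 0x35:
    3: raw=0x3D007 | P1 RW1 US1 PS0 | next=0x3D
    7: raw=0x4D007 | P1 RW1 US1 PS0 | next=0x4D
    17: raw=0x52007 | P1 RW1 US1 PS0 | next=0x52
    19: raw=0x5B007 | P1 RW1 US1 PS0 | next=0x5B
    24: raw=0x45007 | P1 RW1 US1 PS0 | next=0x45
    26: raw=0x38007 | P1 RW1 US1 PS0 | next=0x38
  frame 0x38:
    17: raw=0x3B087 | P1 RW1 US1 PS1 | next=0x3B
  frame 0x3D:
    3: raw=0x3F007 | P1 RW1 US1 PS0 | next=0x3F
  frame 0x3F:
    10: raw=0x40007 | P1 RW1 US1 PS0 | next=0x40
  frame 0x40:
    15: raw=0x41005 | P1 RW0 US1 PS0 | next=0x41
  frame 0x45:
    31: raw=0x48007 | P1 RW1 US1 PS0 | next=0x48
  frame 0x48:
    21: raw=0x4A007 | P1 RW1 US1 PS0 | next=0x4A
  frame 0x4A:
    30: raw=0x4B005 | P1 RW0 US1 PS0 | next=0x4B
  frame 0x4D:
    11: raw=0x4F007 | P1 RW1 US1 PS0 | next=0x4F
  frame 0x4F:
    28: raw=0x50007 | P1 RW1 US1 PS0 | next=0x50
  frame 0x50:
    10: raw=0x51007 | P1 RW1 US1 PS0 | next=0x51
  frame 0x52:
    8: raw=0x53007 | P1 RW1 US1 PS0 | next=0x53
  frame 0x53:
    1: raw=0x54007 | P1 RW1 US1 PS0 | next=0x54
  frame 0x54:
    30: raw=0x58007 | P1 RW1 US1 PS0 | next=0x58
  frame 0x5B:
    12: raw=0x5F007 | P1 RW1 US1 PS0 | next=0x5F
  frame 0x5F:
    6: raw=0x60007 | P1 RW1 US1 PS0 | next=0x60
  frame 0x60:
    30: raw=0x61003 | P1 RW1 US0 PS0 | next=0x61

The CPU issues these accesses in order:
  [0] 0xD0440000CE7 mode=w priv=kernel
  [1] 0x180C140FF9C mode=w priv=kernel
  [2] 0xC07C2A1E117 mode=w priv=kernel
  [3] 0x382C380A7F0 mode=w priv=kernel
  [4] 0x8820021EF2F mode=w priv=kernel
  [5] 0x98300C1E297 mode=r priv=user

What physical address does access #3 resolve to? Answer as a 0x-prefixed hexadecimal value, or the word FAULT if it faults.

Walk each access:
#0 VA=0xD0440000CE7 (w,kernel):
  L0 @0x35[26] → 0x38007  P=1,RW=1,US=1,PS=0
  L1 @0x38[17] → 0x3B087  P=1,RW=1,US=1,PS=1
  ✓ 0x3BCE7 (huge @L1)  — 2 lookups
#1 VA=0x180C140FF9C (w,kernel):
  L0 @0x35[3] → 0x3D007  P=1,RW=1,US=1,PS=0
  L1 @0x3D[3] → 0x3F007  P=1,RW=1,US=1,PS=0
  L2 @0x3F[10] → 0x40007  P=1,RW=1,US=1,PS=0
  L3 @0x40[15] → 0x41005  P=1,RW=0,US=1,PS=0
  ⇒ fault: PROTECTION_VIOLATION  — 4 lookups
#2 VA=0xC07C2A1E117 (w,kernel):
  L0 @0x35[24] → 0x45007  P=1,RW=1,US=1,PS=0
  L1 @0x45[31] → 0x48007  P=1,RW=1,US=1,PS=0
  L2 @0x48[21] → 0x4A007  P=1,RW=1,US=1,PS=0
  L3 @0x4A[30] → 0x4B005  P=1,RW=0,US=1,PS=0
  ⇒ fault: PROTECTION_VIOLATION  — 4 lookups
#3 VA=0x382C380A7F0 (w,kernel):
  L0 @0x35[7] → 0x4D007  P=1,RW=1,US=1,PS=0
  L1 @0x4D[11] → 0x4F007  P=1,RW=1,US=1,PS=0
  L2 @0x4F[28] → 0x50007  P=1,RW=1,US=1,PS=0
  L3 @0x50[10] → 0x51007  P=1,RW=1,US=1,PS=0
  ✓ 0x517F0  — 4 lookups
#4 VA=0x8820021EF2F (w,kernel):
  L0 @0x35[17] → 0x52007  P=1,RW=1,US=1,PS=0
  L1 @0x52[8] → 0x53007  P=1,RW=1,US=1,PS=0
  L2 @0x53[1] → 0x54007  P=1,RW=1,US=1,PS=0
  L3 @0x54[30] → 0x58007  P=1,RW=1,US=1,PS=0
  ✓ 0x58F2F  — 4 lookups
#5 VA=0x98300C1E297 (r,user):
  L0 @0x35[19] → 0x5B007  P=1,RW=1,US=1,PS=0
  L1 @0x5B[12] → 0x5F007  P=1,RW=1,US=1,PS=0
  L2 @0x5F[6] → 0x60007  P=1,RW=1,US=1,PS=0
  L3 @0x60[30] → 0x61003  P=1,RW=1,US=0,PS=0
  ⇒ fault: PROTECTION_VIOLATION  — 4 lookups

Access #3 PA: 0x517F0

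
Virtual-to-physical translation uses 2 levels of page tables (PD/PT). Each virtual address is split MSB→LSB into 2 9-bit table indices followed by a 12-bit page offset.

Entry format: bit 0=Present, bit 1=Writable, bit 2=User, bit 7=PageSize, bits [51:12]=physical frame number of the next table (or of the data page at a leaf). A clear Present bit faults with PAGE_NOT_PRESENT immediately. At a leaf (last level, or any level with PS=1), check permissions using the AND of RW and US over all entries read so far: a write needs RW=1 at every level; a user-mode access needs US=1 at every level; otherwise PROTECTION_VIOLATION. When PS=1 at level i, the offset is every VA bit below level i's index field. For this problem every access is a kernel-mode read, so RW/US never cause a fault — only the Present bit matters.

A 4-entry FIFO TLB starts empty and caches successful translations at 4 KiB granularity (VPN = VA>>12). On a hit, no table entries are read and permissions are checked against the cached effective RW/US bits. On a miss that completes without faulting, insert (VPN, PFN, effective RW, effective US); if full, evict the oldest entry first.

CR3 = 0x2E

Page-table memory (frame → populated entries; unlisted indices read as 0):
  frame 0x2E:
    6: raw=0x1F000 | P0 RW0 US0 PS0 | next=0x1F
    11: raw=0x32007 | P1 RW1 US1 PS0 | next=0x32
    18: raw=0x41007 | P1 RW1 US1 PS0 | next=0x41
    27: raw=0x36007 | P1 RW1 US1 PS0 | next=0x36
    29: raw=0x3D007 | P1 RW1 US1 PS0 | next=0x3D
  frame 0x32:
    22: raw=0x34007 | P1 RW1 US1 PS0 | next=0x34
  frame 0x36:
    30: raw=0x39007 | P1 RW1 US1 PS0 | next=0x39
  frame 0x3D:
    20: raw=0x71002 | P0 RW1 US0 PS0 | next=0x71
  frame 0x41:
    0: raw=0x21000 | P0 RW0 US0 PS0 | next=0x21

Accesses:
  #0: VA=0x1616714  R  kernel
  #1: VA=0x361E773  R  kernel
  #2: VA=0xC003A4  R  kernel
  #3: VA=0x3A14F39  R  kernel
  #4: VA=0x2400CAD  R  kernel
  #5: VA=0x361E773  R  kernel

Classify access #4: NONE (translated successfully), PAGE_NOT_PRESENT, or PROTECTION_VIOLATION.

Per-access translation:
#0 VA=0x1616714 (r,kernel):
  L0: frame=0x2E idx=11 entry=0x32007 [P=1 RW=1 US=1 PS=0]
  L1: frame=0x32 idx=22 entry=0x34007 [P=1 RW=1 US=1 PS=0]
  ⇒ phys 0x34714  [2 reads]
#1 VA=0x361E773 (r,kernel):
  L0: frame=0x2E idx=27 entry=0x36007 [P=1 RW=1 US=1 PS=0]
  L1: frame=0x36 idx=30 entry=0x39007 [P=1 RW=1 US=1 PS=0]
  ⇒ phys 0x39773  [2 reads]
#2 VA=0xC003A4 (r,kernel):
  L0: frame=0x2E idx=6 entry=0x1F000 [P=0 RW=0 US=0 PS=0]
  → PAGE_NOT_PRESENT  (1 entries read)
#3 VA=0x3A14F39 (r,kernel):
  L0: frame=0x2E idx=29 entry=0x3D007 [P=1 RW=1 US=1 PS=0]
  L1: frame=0x3D idx=20 entry=0x71002 [P=0 RW=1 US=0 PS=0]
  → PAGE_NOT_PRESENT  (2 entries read)
#4 VA=0x2400CAD (r,kernel):
  L0: frame=0x2E idx=18 entry=0x41007 [P=1 RW=1 US=1 PS=0]
  L1: frame=0x41 idx=0 entry=0x21000 [P=0 RW=0 US=0 PS=0]
  → PAGE_NOT_PRESENT  (2 entries read)
#5 VA=0x361E773 (r,kernel):
  TLB hit vpn=0x361E → PA=0x39773

Access #4 fault: PAGE_NOT_PRESENT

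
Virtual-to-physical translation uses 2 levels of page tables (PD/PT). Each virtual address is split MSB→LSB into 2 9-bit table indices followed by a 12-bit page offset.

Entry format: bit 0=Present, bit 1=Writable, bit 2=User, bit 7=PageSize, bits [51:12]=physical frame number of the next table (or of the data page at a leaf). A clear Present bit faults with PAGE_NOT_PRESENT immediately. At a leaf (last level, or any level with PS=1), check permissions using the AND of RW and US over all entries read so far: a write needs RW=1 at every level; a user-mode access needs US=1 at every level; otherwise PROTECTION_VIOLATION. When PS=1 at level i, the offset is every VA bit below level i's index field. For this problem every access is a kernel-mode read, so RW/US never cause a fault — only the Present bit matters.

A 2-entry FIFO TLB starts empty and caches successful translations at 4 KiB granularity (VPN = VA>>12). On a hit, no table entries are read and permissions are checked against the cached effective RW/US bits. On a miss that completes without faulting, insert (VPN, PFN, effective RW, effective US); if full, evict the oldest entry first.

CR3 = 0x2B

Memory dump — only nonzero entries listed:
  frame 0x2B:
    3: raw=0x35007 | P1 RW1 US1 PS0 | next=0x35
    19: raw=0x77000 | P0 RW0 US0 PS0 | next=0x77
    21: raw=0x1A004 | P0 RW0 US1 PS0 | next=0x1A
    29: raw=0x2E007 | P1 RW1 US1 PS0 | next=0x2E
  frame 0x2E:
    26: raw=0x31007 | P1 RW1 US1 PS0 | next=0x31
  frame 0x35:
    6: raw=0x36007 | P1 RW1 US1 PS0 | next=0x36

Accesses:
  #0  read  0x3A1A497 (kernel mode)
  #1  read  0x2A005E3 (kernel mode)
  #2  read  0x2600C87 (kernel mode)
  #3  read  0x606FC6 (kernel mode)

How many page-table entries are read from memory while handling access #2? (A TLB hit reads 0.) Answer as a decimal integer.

Walk each access:
#0 VA=0x3A1A497 (r,kernel):
  lvl0: tbl 0x2B, slot 29 ⇒ 0x2E007 (P1/RW1/US1/PS0)
  lvl1: tbl 0x2E, slot 26 ⇒ 0x31007 (P1/RW1/US1/PS0)
  → PA=0x31497  (2 entries read)
#1 VA=0x2A005E3 (r,kernel):
  lvl0: tbl 0x2B, slot 21 ⇒ 0x1A004 (P0/RW0/US1/PS0)
  ✗ PAGE_NOT_PRESENT  [1 reads]
#2 VA=0x2600C87 (r,kernel):
  lvl0: tbl 0x2B, slot 19 ⇒ 0x77000 (P0/RW0/US0/PS0)
  ✗ PAGE_NOT_PRESENT  [1 reads]
#3 VA=0x606FC6 (r,kernel):
  lvl0: tbl 0x2B, slot 3 ⇒ 0x35007 (P1/RW1/US1/PS0)
  lvl1: tbl 0x35, slot 6 ⇒ 0x36007 (P1/RW1/US1/PS0)
  → PA=0x36FC6  (2 entries read)

Entries read for #2: 1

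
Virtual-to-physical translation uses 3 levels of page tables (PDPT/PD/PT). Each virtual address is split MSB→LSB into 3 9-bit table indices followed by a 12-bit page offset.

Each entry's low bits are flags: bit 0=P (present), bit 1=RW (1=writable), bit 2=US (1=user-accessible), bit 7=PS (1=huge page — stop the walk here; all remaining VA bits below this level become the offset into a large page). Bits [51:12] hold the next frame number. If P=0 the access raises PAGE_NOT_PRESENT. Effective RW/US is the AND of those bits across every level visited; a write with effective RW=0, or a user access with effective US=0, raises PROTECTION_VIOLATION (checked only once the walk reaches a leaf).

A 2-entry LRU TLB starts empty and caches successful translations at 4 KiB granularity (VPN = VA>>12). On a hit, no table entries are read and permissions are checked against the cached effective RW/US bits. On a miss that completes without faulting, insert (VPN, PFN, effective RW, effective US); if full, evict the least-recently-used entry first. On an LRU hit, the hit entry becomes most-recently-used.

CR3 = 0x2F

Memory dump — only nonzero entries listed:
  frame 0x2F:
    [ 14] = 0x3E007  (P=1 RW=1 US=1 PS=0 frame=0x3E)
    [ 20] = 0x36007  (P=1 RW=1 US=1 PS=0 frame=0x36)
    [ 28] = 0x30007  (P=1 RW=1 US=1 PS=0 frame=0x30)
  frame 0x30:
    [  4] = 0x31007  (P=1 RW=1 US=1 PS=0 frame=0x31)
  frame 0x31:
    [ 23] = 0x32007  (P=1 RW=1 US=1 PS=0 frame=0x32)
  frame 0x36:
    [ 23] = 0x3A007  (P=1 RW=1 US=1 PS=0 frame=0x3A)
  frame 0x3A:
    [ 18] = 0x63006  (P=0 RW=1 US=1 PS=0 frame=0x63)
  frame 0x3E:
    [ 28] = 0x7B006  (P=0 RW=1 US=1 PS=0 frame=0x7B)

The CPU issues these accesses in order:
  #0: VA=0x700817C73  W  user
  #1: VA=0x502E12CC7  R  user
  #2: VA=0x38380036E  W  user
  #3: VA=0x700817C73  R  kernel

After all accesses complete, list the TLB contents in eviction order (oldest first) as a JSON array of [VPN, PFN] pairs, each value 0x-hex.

Walk each access:
#0 VA=0x700817C73 (w,user):
  [0] read 0x2F idx=28: raw=0x30007 flags P=1 W=1 U=1 S=0
  [1] read 0x30 idx=4: raw=0x31007 flags P=1 W=1 U=1 S=0
  [2] read 0x31 idx=23: raw=0x32007 flags P=1 W=1 U=1 S=0
  → PA=0x32C73  (3 entries read)
#1 VA=0x502E12CC7 (r,user):
  [0] read 0x2F idx=20: raw=0x36007 flags P=1 W=1 U=1 S=0
  [1] read 0x36 idx=23: raw=0x3A007 flags P=1 W=1 U=1 S=0
  [2] read 0x3A idx=18: raw=0x63006 flags P=0 W=1 U=1 S=0
  ⇒ fault: PAGE_NOT_PRESENT  — 3 lookups
#2 VA=0x38380036E (w,user):
  [0] read 0x2F idx=14: raw=0x3E007 flags P=1 W=1 U=1 S=0
  [1] read 0x3E idx=28: raw=0x7B006 flags P=0 W=1 U=1 S=0
  ⇒ fault: PAGE_NOT_PRESENT  — 2 lookups
#3 VA=0x700817C73 (r,kernel):
  TLB hit vpn=0x700817 → PA=0x32C73

TLB: [["0x700817", "0x32"]]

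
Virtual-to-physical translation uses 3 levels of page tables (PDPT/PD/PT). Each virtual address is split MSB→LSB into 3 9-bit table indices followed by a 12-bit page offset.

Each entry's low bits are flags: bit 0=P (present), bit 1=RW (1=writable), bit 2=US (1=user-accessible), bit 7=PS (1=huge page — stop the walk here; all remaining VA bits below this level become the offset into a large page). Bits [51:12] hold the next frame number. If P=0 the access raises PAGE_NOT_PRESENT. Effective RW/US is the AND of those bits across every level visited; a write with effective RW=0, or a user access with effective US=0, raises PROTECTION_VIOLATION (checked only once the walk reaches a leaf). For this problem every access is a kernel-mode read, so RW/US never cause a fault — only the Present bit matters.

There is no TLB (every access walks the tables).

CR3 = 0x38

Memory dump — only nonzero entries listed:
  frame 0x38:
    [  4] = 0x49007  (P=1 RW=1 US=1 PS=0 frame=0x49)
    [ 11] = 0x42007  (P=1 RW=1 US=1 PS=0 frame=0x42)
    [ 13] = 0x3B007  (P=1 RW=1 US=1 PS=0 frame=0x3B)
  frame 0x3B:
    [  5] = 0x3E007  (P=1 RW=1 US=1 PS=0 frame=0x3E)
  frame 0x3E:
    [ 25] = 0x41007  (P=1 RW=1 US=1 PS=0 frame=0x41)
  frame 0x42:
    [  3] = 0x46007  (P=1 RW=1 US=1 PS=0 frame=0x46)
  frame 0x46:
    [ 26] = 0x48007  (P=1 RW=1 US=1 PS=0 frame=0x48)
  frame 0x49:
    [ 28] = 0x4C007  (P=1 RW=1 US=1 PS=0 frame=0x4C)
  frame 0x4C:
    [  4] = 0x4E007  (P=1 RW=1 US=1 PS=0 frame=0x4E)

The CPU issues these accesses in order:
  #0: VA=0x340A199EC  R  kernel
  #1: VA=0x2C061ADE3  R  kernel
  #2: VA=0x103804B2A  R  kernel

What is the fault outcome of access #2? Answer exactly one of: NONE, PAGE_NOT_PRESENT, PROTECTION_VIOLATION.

Trace:
#0 VA=0x340A199EC (r,kernel):
  lvl0: tbl 0x38, slot 13 ⇒ 0x3B007 (P1/RW1/US1/PS0)
  lvl1: tbl 0x3B, slot 5 ⇒ 0x3E007 (P1/RW1/US1/PS0)
  lvl2: tbl 0x3E, slot 25 ⇒ 0x41007 (P1/RW1/US1/PS0)
  → PA=0x419EC  (3 entries read)
#1 VA=0x2C061ADE3 (r,kernel):
  lvl0: tbl 0x38, slot 11 ⇒ 0x42007 (P1/RW1/US1/PS0)
  lvl1: tbl 0x42, slot 3 ⇒ 0x46007 (P1/RW1/US1/PS0)
  lvl2: tbl 0x46, slot 26 ⇒ 0x48007 (P1/RW1/US1/PS0)
  → PA=0x48DE3  (3 entries read)
#2 VA=0x103804B2A (r,kernel):
  lvl0: tbl 0x38, slot 4 ⇒ 0x49007 (P1/RW1/US1/PS0)
  lvl1: tbl 0x49, slot 28 ⇒ 0x4C007 (P1/RW1/US1/PS0)
  lvl2: tbl 0x4C, slot 4 ⇒ 0x4E007 (P1/RW1/US1/PS0)
  → PA=0x4EB2A  (3 entries read)

Access #2 fault: NONE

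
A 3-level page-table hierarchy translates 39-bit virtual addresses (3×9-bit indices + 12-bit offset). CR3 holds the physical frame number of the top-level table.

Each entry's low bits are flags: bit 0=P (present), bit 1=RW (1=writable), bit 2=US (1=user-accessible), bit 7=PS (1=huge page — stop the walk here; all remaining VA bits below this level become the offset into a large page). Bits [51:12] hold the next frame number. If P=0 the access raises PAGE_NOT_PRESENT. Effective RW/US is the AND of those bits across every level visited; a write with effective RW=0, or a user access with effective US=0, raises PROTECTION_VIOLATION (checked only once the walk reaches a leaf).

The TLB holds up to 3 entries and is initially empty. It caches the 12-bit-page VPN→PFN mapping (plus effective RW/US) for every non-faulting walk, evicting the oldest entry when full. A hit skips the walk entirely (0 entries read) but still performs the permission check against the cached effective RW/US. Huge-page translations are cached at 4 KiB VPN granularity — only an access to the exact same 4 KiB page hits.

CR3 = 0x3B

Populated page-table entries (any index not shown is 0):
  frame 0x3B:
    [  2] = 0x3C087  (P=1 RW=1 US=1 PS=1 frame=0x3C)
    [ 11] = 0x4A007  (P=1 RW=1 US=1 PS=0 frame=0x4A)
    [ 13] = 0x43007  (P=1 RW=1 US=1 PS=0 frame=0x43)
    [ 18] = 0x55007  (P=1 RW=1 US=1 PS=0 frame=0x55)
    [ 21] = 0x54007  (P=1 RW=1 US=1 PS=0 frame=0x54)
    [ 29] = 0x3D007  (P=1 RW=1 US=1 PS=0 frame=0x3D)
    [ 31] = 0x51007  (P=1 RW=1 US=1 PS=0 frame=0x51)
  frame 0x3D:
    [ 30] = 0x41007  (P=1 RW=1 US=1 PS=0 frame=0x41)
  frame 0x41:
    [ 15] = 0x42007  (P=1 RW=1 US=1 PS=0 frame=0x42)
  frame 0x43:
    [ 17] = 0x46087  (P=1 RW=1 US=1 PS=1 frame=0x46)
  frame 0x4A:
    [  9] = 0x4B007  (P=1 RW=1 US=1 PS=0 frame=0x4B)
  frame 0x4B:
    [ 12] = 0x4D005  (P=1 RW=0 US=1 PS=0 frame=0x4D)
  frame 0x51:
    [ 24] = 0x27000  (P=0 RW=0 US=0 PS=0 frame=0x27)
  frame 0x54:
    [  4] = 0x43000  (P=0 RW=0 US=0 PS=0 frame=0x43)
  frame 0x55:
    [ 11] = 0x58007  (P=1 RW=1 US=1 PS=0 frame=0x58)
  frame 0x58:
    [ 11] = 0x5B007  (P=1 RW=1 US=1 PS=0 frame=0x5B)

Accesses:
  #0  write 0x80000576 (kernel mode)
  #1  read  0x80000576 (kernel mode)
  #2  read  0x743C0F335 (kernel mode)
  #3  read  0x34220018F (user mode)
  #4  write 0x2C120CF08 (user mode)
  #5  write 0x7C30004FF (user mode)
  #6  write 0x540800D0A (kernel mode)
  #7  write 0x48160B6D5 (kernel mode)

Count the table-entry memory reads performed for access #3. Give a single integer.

Trace:
#0 VA=0x80000576 (w,kernel):
  L0 @0x3B[2] → 0x3C087  P=1,RW=1,US=1,PS=1
  ✓ 0x3C576 (huge @L0)  — 1 lookups
#1 VA=0x80000576 (r,kernel):
  TLB hit vpn=0x80000 → PA=0x3C576
#2 VA=0x743C0F335 (r,kernel):
  L0 @0x3B[29] → 0x3D007  P=1,RW=1,US=1,PS=0
  L1 @0x3D[30] → 0x41007  P=1,RW=1,US=1,PS=0
  L2 @0x41[15] → 0x42007  P=1,RW=1,US=1,PS=0
  ✓ 0x42335  — 3 lookups
#3 VA=0x34220018F (r,user):
  L0 @0x3B[13] → 0x43007  P=1,RW=1,US=1,PS=0
  L1 @0x43[17] → 0x46087  P=1,RW=1,US=1,PS=1
  ✓ 0x4618F (huge @L1)  — 2 lookups
#4 VA=0x2C120CF08 (w,user):
  L0 @0x3B[11] → 0x4A007  P=1,RW=1,US=1,PS=0
  L1 @0x4A[9] → 0x4B007  P=1,RW=1,US=1,PS=0
  L2 @0x4B[12] → 0x4D005  P=1,RW=0,US=1,PS=0
  ✗ PROTECTION_VIOLATION  [3 reads]
#5 VA=0x7C30004FF (w,user):
  L0 @0x3B[31] → 0x51007  P=1,RW=1,US=1,PS=0
  L1 @0x51[24] → 0x27000  P=0,RW=0,US=0,PS=0
  ✗ PAGE_NOT_PRESENT  [2 reads]
#6 VA=0x540800D0A (w,kernel):
  L0 @0x3B[21] → 0x54007  P=1,RW=1,US=1,PS=0
  L1 @0x54[4] → 0x43000  P=0,RW=0,US=0,PS=0
  ✗ PAGE_NOT_PRESENT  [2 reads]
#7 VA=0x48160B6D5 (w,kernel):
  L0 @0x3B[18] → 0x55007  P=1,RW=1,US=1,PS=0
  L1 @0x55[11] → 0x58007  P=1,RW=1,US=1,PS=0
  L2 @0x58[11] → 0x5B007  P=1,RW=1,US=1,PS=0
  ✓ 0x5B6D5  — 3 lookups

Entries read for #3: 2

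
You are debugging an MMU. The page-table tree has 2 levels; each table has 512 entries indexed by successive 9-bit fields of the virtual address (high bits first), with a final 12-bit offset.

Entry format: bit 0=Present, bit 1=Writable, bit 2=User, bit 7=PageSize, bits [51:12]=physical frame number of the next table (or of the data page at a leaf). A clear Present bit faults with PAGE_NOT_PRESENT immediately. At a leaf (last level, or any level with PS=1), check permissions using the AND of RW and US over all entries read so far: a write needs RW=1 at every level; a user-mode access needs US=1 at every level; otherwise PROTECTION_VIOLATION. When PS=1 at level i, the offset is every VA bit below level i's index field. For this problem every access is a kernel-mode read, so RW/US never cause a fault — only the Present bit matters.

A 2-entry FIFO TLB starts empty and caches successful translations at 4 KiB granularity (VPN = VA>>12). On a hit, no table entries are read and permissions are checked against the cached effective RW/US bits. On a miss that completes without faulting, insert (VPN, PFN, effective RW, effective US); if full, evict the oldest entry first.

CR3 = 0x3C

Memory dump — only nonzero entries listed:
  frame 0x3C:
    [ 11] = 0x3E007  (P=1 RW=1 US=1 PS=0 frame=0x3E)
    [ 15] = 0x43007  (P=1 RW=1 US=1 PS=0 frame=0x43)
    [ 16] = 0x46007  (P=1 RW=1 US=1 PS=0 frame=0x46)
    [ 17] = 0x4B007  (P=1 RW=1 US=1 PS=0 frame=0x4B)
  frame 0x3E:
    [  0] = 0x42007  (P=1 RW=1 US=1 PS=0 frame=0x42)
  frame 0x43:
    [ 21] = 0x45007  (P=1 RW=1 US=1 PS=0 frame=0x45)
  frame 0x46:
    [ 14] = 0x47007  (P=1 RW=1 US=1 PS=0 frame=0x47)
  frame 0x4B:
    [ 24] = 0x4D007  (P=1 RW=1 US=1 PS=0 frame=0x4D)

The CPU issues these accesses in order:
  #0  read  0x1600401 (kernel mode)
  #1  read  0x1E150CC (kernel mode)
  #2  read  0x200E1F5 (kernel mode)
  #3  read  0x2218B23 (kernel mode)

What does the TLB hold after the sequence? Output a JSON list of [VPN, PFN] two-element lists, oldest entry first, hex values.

Walk each access:
#0 VA=0x1600401 (r,kernel):
  L0 @0x3C[11] → 0x3E007  P=1,RW=1,US=1,PS=0
  L1 @0x3E[0] → 0x42007  P=1,RW=1,US=1,PS=0
  → PA=0x42401  (2 entries read)
#1 VA=0x1E150CC (r,kernel):
  L0 @0x3C[15] → 0x43007  P=1,RW=1,US=1,PS=0
  L1 @0x43[21] → 0x45007  P=1,RW=1,US=1,PS=0
  → PA=0x450CC  (2 entries read)
#2 VA=0x200E1F5 (r,kernel):
  L0 @0x3C[16] → 0x46007  P=1,RW=1,US=1,PS=0
  L1 @0x46[14] → 0x47007  P=1,RW=1,US=1,PS=0
  → PA=0x471F5  (2 entries read)
#3 VA=0x2218B23 (r,kernel):
  L0 @0x3C[17] → 0x4B007  P=1,RW=1,US=1,PS=0
  L1 @0x4B[24] → 0x4D007  P=1,RW=1,US=1,PS=0
  → PA=0x4DB23  (2 entries read)

TLB: [["0x200E", "0x47"], ["0x2218", "0x4D"]]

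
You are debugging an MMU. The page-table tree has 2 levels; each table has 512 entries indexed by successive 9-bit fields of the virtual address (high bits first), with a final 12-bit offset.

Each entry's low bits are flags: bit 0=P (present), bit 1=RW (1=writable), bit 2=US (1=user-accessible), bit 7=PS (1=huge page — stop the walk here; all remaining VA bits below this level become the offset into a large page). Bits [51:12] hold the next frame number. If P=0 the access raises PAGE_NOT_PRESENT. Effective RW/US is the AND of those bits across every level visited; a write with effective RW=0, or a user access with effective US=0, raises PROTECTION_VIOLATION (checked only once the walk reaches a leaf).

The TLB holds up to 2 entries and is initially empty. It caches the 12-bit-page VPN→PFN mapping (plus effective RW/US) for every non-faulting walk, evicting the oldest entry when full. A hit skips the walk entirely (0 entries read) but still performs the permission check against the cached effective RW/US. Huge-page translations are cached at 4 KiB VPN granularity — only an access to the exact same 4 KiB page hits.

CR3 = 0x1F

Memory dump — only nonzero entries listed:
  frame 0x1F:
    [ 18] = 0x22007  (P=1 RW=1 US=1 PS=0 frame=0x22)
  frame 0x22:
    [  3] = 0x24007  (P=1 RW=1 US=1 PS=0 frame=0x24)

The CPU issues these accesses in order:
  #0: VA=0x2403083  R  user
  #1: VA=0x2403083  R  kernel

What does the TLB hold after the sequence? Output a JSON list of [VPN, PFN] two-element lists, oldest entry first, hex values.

Walk each access:
#0 VA=0x2403083 (r,user):
  [0] read 0x1F idx=18: raw=0x22007 flags P=1 W=1 U=1 S=0
  [1] read 0x22 idx=3: raw=0x24007 flags P=1 W=1 U=1 S=0
  → PA=0x24083  (2 entries read)
#1 VA=0x2403083 (r,kernel):
  TLB hit vpn=0x2403 → PA=0x24083

TLB: [["0x2403", "0x24"]]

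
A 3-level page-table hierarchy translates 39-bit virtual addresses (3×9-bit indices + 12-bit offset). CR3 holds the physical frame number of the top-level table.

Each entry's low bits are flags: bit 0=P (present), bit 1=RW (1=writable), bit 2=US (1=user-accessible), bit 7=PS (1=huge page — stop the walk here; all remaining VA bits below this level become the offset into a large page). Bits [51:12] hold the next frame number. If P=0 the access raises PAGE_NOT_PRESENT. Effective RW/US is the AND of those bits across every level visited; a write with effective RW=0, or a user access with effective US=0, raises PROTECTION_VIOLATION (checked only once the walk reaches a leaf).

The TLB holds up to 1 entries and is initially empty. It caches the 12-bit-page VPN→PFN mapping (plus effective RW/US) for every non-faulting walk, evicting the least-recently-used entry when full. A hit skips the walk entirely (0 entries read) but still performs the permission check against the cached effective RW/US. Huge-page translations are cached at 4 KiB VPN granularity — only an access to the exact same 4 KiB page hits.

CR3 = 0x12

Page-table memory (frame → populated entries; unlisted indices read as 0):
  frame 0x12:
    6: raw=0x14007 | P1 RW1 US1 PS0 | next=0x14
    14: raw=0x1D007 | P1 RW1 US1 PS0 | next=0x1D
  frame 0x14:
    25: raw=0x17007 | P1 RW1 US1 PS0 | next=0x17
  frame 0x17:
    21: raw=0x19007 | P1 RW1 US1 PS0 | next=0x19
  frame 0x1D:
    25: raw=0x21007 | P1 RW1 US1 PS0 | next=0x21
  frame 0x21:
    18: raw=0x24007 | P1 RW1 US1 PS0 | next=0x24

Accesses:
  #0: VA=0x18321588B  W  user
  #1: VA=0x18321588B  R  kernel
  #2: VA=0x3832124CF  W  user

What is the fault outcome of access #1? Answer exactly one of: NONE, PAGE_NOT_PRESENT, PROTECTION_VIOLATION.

Per-access translation:
#0 VA=0x18321588B (w,user):
  lvl0: tbl 0x12, slot 6 ⇒ 0x14007 (P1/RW1/US1/PS0)
  lvl1: tbl 0x14, slot 25 ⇒ 0x17007 (P1/RW1/US1/PS0)
  lvl2: tbl 0x17, slot 21 ⇒ 0x19007 (P1/RW1/US1/PS0)
  ⇒ phys 0x1988B  [3 reads]
#1 VA=0x18321588B (r,kernel):
  TLB hit vpn=0x183215 → PA=0x1988B
#2 VA=0x3832124CF (w,user):
  lvl0: tbl 0x12, slot 14 ⇒ 0x1D007 (P1/RW1/US1/PS0)
  lvl1: tbl 0x1D, slot 25 ⇒ 0x21007 (P1/RW1/US1/PS0)
  lvl2: tbl 0x21, slot 18 ⇒ 0x24007 (P1/RW1/US1/PS0)
  ⇒ phys 0x244CF  [3 reads]

Access #1 fault: NONE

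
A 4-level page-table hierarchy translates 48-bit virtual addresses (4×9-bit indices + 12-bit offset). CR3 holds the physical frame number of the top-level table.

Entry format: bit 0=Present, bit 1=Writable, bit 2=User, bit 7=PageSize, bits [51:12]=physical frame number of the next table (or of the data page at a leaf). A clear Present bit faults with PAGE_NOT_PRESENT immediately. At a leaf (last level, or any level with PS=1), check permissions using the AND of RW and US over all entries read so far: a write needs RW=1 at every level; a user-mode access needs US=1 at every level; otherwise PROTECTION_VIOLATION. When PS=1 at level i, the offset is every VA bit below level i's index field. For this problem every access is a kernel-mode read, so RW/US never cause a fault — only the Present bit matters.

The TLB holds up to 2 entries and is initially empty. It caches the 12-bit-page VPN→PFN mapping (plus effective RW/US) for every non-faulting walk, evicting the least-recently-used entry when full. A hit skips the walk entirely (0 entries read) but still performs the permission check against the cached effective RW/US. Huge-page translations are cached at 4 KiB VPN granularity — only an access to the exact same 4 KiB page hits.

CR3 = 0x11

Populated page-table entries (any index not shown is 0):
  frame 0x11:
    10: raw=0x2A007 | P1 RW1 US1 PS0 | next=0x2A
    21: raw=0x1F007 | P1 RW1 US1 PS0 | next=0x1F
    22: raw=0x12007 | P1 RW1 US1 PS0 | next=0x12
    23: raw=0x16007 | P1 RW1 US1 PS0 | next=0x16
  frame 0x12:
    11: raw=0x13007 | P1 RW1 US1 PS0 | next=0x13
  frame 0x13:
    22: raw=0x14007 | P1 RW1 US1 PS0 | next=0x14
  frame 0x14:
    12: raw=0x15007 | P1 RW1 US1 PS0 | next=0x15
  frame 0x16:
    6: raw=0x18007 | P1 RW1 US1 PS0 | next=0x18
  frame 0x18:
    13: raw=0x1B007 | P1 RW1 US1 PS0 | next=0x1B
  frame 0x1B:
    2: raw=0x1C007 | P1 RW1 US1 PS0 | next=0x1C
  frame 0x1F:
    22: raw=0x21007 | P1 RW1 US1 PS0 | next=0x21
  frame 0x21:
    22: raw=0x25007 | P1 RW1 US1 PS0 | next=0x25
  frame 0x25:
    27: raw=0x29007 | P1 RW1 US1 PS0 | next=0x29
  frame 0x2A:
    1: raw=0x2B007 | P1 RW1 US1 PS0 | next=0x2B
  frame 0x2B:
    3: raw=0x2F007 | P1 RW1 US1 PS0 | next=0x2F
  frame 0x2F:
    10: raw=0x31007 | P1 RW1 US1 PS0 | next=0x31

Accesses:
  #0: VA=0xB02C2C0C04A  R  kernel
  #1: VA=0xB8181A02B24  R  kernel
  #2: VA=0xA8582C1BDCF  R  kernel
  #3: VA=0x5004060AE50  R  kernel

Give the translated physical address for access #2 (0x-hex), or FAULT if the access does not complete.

Walk each access:
#0 VA=0xB02C2C0C04A (r,kernel):
  [0] read 0x11 idx=22: raw=0x12007 flags P=1 W=1 U=1 S=0
  [1] read 0x12 idx=11: raw=0x13007 flags P=1 W=1 U=1 S=0
  [2] read 0x13 idx=22: raw=0x14007 flags P=1 W=1 U=1 S=0
  [3] read 0x14 idx=12: raw=0x15007 flags P=1 W=1 U=1 S=0
  ✓ 0x1504A  — 4 lookups
#1 VA=0xB8181A02B24 (r,kernel):
  [0] read 0x11 idx=23: raw=0x16007 flags P=1 W=1 U=1 S=0
  [1] read 0x16 idx=6: raw=0x18007 flags P=1 W=1 U=1 S=0
  [2] read 0x18 idx=13: raw=0x1B007 flags P=1 W=1 U=1 S=0
  [3] read 0x1B idx=2: raw=0x1C007 flags P=1 W=1 U=1 S=0
  ✓ 0x1CB24  — 4 lookups
#2 VA=0xA8582C1BDCF (r,kernel):
  [0] read 0x11 idx=21: raw=0x1F007 flags P=1 W=1 U=1 S=0
  [1] read 0x1F idx=22: raw=0x21007 flags P=1 W=1 U=1 S=0
  [2] read 0x21 idx=22: raw=0x25007 flags P=1 W=1 U=1 S=0
  [3] read 0x25 idx=27: raw=0x29007 flags P=1 W=1 U=1 S=0
  ✓ 0x29DCF  — 4 lookups
#3 VA=0x5004060AE50 (r,kernel):
  [0] read 0x11 idx=10: raw=0x2A007 flags P=1 W=1 U=1 S=0
  [1] read 0x2A idx=1: raw=0x2B007 flags P=1 W=1 U=1 S=0
  [2] read 0x2B idx=3: raw=0x2F007 flags P=1 W=1 U=1 S=0
  [3] read 0x2F idx=10: raw=0x31007 flags P=1 W=1 U=1 S=0
  ✓ 0x31E50  — 4 lookups

Access #2 PA: 0x29DCF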